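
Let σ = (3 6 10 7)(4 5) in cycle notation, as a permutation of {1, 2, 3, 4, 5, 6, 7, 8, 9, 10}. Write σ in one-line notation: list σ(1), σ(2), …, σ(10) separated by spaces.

1 2 6 5 4 10 3 8 9 7

Each element maps to the next entry in its cycle (wrapping to the front): 1→1, 2→2, 3→6, 4→5, 5→4, 6→10, 7→3, 8→8, 9→9, 10→7.
Listing these in domain order gives 1 2 6 5 4 10 3 8 9 7.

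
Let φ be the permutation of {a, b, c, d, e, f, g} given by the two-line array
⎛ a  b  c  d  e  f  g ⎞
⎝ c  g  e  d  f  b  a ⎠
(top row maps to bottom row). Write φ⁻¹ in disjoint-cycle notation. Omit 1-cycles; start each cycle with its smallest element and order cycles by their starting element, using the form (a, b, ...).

First write φ in disjoint cycles: (a, c, e, f, b, g).
Reversing each cycle (and rotating so the smallest element leads) gives φ⁻¹ = (a, g, b, f, e, c).

(a, g, b, f, e, c)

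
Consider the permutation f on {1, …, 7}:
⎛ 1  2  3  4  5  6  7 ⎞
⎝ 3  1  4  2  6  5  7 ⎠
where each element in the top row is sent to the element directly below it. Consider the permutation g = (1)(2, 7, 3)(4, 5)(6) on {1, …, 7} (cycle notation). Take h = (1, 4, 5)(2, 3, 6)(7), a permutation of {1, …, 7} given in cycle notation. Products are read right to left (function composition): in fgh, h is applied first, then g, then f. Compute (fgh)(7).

4

Apply the permutations in order: h(7) = 7, then g(7) = 3, then f(3) = 4. So (fgh)(7) = 4.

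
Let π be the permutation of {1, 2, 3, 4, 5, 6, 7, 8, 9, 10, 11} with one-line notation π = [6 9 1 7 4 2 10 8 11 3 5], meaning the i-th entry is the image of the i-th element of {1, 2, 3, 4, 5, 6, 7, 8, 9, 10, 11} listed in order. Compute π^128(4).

11

Tracing 4 → 7 → … returns to 4 after 10 steps, so 4 lies in a 10-cycle (1 6 2 9 11 5 4 7 10 3).
Powers repeat with period 10 on this cycle, and 128 mod 10 = 8, so π^128(4) = π^8(4).
Advancing 8 steps from 4: 4 → 7 → 10 → 3 → 1 → 6 → 2 → 9 → 11.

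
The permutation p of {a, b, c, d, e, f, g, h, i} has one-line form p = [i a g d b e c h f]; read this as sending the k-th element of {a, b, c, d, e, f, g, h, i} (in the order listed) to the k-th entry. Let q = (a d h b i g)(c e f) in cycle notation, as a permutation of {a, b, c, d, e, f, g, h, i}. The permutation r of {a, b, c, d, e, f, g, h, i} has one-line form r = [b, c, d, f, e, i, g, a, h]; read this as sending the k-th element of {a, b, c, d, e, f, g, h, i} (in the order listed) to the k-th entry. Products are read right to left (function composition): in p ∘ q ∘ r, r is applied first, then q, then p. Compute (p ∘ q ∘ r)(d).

g

(p ∘ q ∘ r)(d) = p(q(r(d))). r(d) = f, then q(f) = c, then p(c) = g, so the result is g.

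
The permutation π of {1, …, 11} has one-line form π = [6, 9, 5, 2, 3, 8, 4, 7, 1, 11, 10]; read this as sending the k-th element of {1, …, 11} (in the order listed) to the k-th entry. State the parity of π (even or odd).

In disjoint-cycle form the cycle lengths are 7, 2, 2.
A cycle of length ℓ contributes ℓ−1 transpositions, so π is a product of 6 + 1 + 1 = 8 transpositions — even.

even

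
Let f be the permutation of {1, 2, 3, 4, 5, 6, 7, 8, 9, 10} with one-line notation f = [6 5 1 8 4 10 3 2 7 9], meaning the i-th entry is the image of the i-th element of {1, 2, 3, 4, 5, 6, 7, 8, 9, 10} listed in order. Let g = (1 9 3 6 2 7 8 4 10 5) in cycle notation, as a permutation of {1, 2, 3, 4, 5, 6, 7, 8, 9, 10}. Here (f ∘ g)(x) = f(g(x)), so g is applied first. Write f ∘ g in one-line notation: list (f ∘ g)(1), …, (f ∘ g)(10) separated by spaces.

For each element, apply g then f: 1 → 9 → 7; 2 → 7 → 3; 3 → 6 → 10; 4 → 10 → 9; 5 → 1 → 6; 6 → 2 → 5; 7 → 8 → 2; 8 → 4 → 8; 9 → 3 → 1; 10 → 5 → 4.
So f ∘ g in one-line form is 7 3 10 9 6 5 2 8 1 4.

7 3 10 9 6 5 2 8 1 4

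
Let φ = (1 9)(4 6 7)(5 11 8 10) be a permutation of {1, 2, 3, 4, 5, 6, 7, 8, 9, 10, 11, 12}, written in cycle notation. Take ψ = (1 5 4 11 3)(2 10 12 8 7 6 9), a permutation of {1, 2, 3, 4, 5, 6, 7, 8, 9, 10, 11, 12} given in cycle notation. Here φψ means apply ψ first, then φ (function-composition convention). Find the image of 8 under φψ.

4

First apply ψ: ψ(8) = 7, then φ(7) = 4. Thus (φψ)(8) = 4.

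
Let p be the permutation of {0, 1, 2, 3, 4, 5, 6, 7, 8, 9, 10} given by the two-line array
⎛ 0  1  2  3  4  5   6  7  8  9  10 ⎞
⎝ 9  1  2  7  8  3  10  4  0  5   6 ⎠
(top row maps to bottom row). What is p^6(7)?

3

Tracing 7 → 4 → … returns to 7 after 7 steps, so 7 lies in a 7-cycle (0, 9, 5, 3, 7, 4, 8).
Advancing 6 steps from 7: 7 → 4 → 8 → 0 → 9 → 5 → 3.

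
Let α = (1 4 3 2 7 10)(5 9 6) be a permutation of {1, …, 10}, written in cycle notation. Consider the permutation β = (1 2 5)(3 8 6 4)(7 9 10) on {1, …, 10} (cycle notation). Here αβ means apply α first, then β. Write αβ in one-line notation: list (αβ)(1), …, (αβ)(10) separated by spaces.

Chase each element through α then β: 1 → 4 → 3; 2 → 7 → 9; 3 → 2 → 5; 4 → 3 → 8; 5 → 9 → 10; 6 → 5 → 1; 7 → 10 → 7; 8 → 8 → 6; 9 → 6 → 4; 10 → 1 → 2.
So αβ in one-line form is 3 9 5 8 10 1 7 6 4 2.

3 9 5 8 10 1 7 6 4 2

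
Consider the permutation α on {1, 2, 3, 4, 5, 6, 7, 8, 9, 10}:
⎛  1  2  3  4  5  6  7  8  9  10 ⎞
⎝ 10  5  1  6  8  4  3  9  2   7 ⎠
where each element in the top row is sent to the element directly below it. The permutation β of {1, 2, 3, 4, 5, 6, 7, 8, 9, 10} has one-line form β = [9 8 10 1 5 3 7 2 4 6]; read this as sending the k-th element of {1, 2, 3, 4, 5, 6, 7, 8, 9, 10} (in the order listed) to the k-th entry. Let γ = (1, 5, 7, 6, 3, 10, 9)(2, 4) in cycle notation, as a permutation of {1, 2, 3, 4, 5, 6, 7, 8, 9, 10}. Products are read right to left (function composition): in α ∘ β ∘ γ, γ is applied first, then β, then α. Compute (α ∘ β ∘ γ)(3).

4

(α ∘ β ∘ γ)(3) = α(β(γ(3))). γ(3) = 10, then β(10) = 6, then α(6) = 4, so the result is 4.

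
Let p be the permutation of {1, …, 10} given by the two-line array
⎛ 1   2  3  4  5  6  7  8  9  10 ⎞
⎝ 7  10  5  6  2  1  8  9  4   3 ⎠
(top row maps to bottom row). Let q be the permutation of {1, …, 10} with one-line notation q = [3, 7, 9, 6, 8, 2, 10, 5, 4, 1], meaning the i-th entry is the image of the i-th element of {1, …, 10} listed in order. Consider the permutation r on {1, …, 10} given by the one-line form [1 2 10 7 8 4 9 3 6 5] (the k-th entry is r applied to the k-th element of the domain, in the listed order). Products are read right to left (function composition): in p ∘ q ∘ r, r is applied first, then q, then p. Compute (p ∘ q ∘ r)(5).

2

Apply the permutations in order: r(5) = 8, then q(8) = 5, then p(5) = 2. So (p ∘ q ∘ r)(5) = 2.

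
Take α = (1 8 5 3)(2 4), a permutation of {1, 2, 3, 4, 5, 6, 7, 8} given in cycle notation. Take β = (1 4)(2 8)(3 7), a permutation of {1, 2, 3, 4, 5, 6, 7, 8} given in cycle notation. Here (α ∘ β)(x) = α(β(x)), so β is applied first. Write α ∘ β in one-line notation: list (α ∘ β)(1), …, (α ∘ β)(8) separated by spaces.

2 5 7 8 3 6 1 4

For each element, apply β then α: 1 → 4 → 2; 2 → 8 → 5; 3 → 7 → 7; 4 → 1 → 8; 5 → 5 → 3; 6 → 6 → 6; 7 → 3 → 1; 8 → 2 → 4.
So α ∘ β in one-line form is 2 5 7 8 3 6 1 4.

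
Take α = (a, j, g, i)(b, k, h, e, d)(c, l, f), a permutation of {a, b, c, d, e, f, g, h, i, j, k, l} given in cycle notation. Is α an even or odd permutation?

The cycle lengths are 5, 4, 3.
A cycle of length ℓ contributes ℓ−1 transpositions, so α is a product of 4 + 3 + 2 = 9 transpositions — odd.

odd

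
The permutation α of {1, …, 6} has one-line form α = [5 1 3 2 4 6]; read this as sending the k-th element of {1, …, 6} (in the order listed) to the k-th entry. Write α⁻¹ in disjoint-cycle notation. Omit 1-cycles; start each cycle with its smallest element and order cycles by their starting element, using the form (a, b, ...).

First write α in disjoint cycles: (1, 5, 4, 2).
The inverse reverses every cycle; in canonical form, α⁻¹ = (1, 2, 4, 5).

(1, 2, 4, 5)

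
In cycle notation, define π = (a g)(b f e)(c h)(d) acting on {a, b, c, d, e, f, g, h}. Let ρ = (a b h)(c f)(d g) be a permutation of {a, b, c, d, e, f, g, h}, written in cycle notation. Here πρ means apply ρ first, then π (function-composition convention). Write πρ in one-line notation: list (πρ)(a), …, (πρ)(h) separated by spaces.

Chase each element through ρ then π: a → b → f; b → h → c; c → f → e; d → g → a; e → e → b; f → c → h; g → d → d; h → a → g.
Collecting the images, πρ = [f c e a b h d g].

f c e a b h d g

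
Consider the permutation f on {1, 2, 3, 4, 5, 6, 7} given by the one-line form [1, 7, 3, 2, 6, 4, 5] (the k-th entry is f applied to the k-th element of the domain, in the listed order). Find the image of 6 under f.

6 is element number 6 of the domain, and entry number 6 of the one-line form is 4, so f(6) = 4.

4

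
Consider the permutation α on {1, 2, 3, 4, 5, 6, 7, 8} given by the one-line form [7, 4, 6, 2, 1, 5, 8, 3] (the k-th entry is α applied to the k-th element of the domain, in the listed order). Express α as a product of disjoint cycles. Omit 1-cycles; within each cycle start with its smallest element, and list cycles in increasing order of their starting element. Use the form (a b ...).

(1 7 8 3 6 5)(2 4)

From 1: 1 → 7 → 8 → 3 → 6 → 5 → 1, closing the cycle (1 7 8 3 6 5).
Repeating from the next unused element and collecting all non-trivial cycles gives (1 7 8 3 6 5)(2 4).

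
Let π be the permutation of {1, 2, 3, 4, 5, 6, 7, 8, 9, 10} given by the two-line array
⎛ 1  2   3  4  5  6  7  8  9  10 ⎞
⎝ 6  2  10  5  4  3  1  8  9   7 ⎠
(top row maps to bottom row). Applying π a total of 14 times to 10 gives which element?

3

Tracing 10 → 7 → … returns to 10 after 5 steps, so 10 lies in a 5-cycle (1 6 3 10 7).
Since the cycle has length 5, π^14 acts on it the same as π^4 (14 mod 5 = 4).
Advancing 4 steps from 10: 10 → 7 → 1 → 6 → 3.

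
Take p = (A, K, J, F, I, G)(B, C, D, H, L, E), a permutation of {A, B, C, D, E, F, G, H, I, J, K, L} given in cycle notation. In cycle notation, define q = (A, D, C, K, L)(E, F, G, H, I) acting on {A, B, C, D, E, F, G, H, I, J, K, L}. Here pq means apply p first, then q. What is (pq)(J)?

G

p(J) = F, then q(F) = G; composing gives (pq)(J) = G.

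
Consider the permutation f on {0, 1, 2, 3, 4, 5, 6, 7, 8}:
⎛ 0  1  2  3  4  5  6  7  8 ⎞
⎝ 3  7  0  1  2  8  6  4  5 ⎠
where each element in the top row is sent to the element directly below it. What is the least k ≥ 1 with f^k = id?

The disjoint-cycle form of f has cycle lengths 6, 2, 1.
The order of f is the least common multiple of its cycle lengths: lcm(6, 2) = 6.

6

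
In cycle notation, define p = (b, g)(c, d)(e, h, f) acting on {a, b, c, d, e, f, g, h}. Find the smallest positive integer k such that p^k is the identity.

The disjoint cycles have lengths 3, 2, 2, 1.
The order is lcm(3, 2, 2) = 6.

6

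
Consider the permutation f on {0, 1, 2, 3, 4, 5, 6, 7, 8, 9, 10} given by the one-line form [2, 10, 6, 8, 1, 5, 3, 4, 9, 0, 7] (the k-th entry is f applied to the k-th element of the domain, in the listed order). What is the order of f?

The disjoint-cycle form of f has cycle lengths 6, 4, 1.
Since disjoint cycles commute, ord(f) = lcm(6, 4) = 12.

12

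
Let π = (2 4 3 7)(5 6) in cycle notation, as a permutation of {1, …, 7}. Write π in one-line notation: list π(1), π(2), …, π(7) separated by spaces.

1 4 7 3 6 5 2

Image by image: 1↦1, 2↦4, 3↦7, 4↦3, 5↦6, 6↦5, 7↦2.
So the one-line form is 1 4 7 3 6 5 2.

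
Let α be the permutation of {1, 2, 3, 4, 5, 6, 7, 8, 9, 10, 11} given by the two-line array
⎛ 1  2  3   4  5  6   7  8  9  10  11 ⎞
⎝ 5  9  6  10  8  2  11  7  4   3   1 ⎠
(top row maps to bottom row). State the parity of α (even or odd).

In disjoint-cycle form the cycle lengths are 6, 5.
A cycle is odd iff its length is even; α has 1 even-length cycle, so sgn(α) = (−1)^1 and α is odd.

odd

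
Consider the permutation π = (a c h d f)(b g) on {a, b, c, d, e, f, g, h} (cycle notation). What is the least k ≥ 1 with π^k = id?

10

The disjoint cycles have lengths 5, 2, 1.
Since disjoint cycles commute, ord(π) = lcm(5, 2) = 10.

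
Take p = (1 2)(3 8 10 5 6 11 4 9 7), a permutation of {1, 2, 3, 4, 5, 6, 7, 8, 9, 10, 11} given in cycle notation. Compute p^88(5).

8

5 lies in the 9-cycle (3 8 10 5 6 11 4 9 7).
On a 9-cycle, p^9 is the identity, so p^88 = p^7 there (88 ≡ 7 mod 9).
Advancing 7 steps from 5: 5 → 6 → 11 → 4 → 9 → 7 → 3 → 8.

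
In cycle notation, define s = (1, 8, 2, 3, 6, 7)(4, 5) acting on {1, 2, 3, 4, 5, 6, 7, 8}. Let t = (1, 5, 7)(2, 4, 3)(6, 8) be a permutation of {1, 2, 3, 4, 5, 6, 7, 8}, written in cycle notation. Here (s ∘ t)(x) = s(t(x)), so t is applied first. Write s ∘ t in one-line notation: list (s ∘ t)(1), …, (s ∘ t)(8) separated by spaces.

Chase each element through t then s: 1 → 5 → 4; 2 → 4 → 5; 3 → 2 → 3; 4 → 3 → 6; 5 → 7 → 1; 6 → 8 → 2; 7 → 1 → 8; 8 → 6 → 7.
So s ∘ t in one-line form is 4 5 3 6 1 2 8 7.

4 5 3 6 1 2 8 7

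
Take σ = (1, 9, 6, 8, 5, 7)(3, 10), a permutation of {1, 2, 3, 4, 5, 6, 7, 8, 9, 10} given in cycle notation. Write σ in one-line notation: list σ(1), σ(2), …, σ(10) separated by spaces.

Image by image: 1↦9, 2↦2, 3↦10, 4↦4, 5↦7, 6↦8, 7↦1, 8↦5, 9↦6, 10↦3.
So the one-line form is 9 2 10 4 7 8 1 5 6 3.

9 2 10 4 7 8 1 5 6 3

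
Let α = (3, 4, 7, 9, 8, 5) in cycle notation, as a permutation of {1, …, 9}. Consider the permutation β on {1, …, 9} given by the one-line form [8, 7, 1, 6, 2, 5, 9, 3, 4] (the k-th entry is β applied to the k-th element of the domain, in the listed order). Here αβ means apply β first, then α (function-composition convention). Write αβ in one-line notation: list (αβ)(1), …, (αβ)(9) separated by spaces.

(αβ)(x) = α(β(x)). Computing each image: α(β(1)) = α(8) = 5, α(β(2)) = α(7) = 9, α(β(3)) = α(1) = 1, α(β(4)) = α(6) = 6, α(β(5)) = α(2) = 2, α(β(6)) = α(5) = 3, α(β(7)) = α(9) = 8, α(β(8)) = α(3) = 4, α(β(9)) = α(4) = 7.
Hence αβ = [5 9 1 6 2 3 8 4 7].

5 9 1 6 2 3 8 4 7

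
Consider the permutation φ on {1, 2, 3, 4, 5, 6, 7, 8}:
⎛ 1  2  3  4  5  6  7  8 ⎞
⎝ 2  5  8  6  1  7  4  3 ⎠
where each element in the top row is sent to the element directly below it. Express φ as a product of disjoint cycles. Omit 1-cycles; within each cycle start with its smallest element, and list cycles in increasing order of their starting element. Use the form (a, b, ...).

(1, 2, 5)(3, 8)(4, 6, 7)

Iterating φ from 1 gives 1 → 2 → 5 → 1; that is the 3-cycle (1, 2, 5).
Continuing from each remaining unvisited element yields (1, 2, 5)(3, 8)(4, 6, 7).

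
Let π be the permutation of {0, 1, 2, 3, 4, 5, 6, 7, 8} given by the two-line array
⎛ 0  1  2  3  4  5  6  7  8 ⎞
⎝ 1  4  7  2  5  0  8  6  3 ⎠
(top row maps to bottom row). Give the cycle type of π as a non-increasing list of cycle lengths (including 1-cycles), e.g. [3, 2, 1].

The disjoint cycles are (0 1 4 5)(2 7 6 8 3), with lengths 5, 4 in non-increasing order.

[5, 4]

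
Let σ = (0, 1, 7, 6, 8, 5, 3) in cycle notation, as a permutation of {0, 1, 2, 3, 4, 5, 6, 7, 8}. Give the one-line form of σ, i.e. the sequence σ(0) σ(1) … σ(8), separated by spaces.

Image by image: 0↦1, 1↦7, 2↦2, 3↦0, 4↦4, 5↦3, 6↦8, 7↦6, 8↦5.
So the one-line form is 1 7 2 0 4 3 8 6 5.

1 7 2 0 4 3 8 6 5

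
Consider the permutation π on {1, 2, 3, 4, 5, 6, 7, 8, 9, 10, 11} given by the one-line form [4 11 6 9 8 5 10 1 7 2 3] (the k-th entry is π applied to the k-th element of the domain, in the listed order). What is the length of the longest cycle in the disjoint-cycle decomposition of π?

11

Decomposing into disjoint cycles gives (1 4 9 7 10 2 11 3 6 5 8); the longest has length 11.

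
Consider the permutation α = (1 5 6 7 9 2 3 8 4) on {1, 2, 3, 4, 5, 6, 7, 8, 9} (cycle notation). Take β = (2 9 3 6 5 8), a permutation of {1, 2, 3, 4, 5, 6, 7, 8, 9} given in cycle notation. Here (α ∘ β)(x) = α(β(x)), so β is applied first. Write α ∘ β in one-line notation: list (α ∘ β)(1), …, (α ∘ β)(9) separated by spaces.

Chase each element through β then α: 1 → 1 → 5; 2 → 9 → 2; 3 → 6 → 7; 4 → 4 → 1; 5 → 8 → 4; 6 → 5 → 6; 7 → 7 → 9; 8 → 2 → 3; 9 → 3 → 8.
So α ∘ β in one-line form is 5 2 7 1 4 6 9 3 8.

5 2 7 1 4 6 9 3 8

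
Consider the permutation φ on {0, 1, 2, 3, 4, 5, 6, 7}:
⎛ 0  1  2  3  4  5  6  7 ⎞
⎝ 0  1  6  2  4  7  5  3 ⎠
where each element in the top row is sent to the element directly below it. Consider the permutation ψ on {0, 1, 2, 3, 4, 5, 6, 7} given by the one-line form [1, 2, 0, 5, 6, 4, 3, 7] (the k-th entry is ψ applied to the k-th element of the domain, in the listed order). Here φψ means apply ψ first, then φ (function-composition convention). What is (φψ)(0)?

1

ψ(0) = 1, then φ(1) = 1; composing gives (φψ)(0) = 1.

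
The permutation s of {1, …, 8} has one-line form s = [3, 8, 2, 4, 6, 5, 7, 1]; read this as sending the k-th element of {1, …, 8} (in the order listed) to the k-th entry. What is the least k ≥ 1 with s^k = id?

Decomposing into disjoint cycles gives cycle lengths 4, 2, 1, 1.
Since disjoint cycles commute, ord(s) = lcm(4, 2) = 4.

4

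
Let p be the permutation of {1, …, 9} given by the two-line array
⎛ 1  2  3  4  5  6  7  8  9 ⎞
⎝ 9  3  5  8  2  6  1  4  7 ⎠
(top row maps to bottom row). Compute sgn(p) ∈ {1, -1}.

-1

In disjoint-cycle form the cycle lengths are 3, 3, 2, 1.
A cycle of length ℓ contributes ℓ−1 transpositions, so p is a product of 2 + 2 + 1 = 5 transpositions — odd.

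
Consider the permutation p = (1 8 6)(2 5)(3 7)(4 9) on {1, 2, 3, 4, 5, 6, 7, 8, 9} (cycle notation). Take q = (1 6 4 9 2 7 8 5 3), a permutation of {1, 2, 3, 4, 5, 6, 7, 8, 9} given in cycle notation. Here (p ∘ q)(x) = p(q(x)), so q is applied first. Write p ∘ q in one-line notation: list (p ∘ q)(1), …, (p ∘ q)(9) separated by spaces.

Chase each element through q then p: 1 → 6 → 1; 2 → 7 → 3; 3 → 1 → 8; 4 → 9 → 4; 5 → 3 → 7; 6 → 4 → 9; 7 → 8 → 6; 8 → 5 → 2; 9 → 2 → 5.
Collecting the images, p ∘ q = [1 3 8 4 7 9 6 2 5].

1 3 8 4 7 9 6 2 5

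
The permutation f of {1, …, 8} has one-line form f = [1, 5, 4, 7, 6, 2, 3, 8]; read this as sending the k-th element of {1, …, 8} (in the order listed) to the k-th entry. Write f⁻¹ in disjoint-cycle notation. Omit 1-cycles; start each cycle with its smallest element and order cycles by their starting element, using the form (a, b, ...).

(2, 6, 5)(3, 7, 4)

The cycle decomposition of f is (2, 5, 6)(3, 4, 7).
Reversing each cycle (and rotating so the smallest element leads) gives f⁻¹ = (2, 6, 5)(3, 7, 4).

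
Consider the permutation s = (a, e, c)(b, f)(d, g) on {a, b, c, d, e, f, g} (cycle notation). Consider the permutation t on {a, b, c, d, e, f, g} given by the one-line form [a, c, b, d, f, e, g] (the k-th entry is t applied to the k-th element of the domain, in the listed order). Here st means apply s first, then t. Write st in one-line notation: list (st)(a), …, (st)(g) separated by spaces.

f e a g b c d

For each element, apply s then t: a → e → f; b → f → e; c → a → a; d → g → g; e → c → b; f → b → c; g → d → d.
So st in one-line form is f e a g b c d.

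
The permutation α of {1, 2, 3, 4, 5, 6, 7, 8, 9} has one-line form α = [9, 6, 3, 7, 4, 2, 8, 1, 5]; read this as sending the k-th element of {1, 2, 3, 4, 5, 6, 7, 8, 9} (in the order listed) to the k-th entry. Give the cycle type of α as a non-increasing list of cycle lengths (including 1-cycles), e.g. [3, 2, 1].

The disjoint cycles are (1, 9, 5, 4, 7, 8)(2, 6)(3), with lengths 6, 2, 1 in non-increasing order.

[6, 2, 1]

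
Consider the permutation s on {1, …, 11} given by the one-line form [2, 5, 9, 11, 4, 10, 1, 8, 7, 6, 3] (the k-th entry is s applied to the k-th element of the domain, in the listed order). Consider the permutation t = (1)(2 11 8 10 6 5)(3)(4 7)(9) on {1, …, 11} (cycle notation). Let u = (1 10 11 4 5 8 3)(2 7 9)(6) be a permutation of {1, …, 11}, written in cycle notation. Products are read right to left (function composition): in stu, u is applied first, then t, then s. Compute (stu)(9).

Apply the permutations in order: u(9) = 2, then t(2) = 11, then s(11) = 3. So (stu)(9) = 3.

3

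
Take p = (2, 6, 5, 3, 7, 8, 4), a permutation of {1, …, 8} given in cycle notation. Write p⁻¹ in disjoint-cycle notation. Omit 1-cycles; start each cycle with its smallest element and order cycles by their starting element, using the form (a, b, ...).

The inverse reverses each cycle.
After reversing and putting each cycle's least element first, p⁻¹ = (2, 4, 8, 7, 3, 5, 6).

(2, 4, 8, 7, 3, 5, 6)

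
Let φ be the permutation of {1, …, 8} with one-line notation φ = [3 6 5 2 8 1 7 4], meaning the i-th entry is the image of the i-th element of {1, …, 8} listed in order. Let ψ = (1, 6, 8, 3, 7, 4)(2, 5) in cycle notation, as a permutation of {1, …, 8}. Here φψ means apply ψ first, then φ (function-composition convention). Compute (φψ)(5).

6

First apply ψ: ψ(5) = 2, then φ(2) = 6. Thus (φψ)(5) = 6.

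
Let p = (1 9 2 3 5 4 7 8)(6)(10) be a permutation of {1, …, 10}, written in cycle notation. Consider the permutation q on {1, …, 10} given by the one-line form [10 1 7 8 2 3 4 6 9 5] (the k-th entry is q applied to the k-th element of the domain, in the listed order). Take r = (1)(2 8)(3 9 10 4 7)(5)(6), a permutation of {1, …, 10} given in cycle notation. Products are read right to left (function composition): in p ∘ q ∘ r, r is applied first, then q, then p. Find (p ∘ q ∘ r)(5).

Chase 5: r(5) = 5; q(5) = 2; p(2) = 3. Hence (p ∘ q ∘ r)(5) = 3.

3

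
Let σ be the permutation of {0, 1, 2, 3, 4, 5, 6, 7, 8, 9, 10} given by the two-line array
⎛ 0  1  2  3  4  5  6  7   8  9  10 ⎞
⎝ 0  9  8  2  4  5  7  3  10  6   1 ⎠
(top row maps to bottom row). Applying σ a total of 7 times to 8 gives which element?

2

Tracing 8 → 10 → … returns to 8 after 8 steps, so 8 lies in an 8-cycle (1 9 6 7 3 2 8 10).
Stepping 7 places around the cycle: 8 → 10 → 1 → 9 → 6 → 7 → 3 → 2.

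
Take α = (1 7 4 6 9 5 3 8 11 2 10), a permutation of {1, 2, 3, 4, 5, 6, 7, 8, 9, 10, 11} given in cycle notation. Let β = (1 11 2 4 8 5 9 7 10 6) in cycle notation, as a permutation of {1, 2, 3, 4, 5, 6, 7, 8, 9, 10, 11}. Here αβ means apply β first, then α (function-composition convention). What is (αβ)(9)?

4

(αβ)(9) = α(β(9)). β(9) = 7, then α(7) = 4. So (αβ)(9) = 4.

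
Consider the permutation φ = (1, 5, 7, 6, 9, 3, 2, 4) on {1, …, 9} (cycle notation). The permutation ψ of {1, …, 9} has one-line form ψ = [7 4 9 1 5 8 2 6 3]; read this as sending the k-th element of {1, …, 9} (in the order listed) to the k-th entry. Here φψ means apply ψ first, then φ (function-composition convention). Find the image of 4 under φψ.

(φψ)(4) = φ(ψ(4)). ψ(4) = 1, then φ(1) = 5. So (φψ)(4) = 5.

5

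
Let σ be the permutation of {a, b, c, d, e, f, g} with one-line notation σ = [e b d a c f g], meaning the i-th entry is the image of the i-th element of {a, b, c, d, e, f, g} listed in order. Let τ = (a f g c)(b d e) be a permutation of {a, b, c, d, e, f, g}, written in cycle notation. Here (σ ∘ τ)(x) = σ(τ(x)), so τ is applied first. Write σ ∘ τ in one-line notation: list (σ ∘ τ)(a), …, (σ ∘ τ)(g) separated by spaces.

(σ ∘ τ)(x) = σ(τ(x)). Computing each image: σ(τ(a)) = σ(f) = f, σ(τ(b)) = σ(d) = a, σ(τ(c)) = σ(a) = e, σ(τ(d)) = σ(e) = c, σ(τ(e)) = σ(b) = b, σ(τ(f)) = σ(g) = g, σ(τ(g)) = σ(c) = d.
Hence σ ∘ τ = [f a e c b g d].

f a e c b g d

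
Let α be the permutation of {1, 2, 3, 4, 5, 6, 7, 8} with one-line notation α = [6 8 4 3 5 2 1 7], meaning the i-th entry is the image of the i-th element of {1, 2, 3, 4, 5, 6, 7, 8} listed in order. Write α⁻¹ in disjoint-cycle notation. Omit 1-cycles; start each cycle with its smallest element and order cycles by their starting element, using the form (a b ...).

(1 7 8 2 6)(3 4)

First write α in disjoint cycles: (1 6 2 8 7)(3 4).
The inverse reverses every cycle; in canonical form, α⁻¹ = (1 7 8 2 6)(3 4).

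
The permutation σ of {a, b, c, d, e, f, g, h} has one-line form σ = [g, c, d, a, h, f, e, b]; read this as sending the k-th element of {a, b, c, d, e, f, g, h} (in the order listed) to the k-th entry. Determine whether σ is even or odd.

even

In disjoint-cycle form the cycle lengths are 7, 1.
A cycle of length ℓ contributes ℓ−1 transpositions, so σ is a product of 6 transpositions — even.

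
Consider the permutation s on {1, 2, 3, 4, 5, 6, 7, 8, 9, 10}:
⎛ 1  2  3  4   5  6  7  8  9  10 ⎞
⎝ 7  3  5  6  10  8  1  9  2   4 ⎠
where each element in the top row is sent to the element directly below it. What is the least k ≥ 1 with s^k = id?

Decomposing into disjoint cycles gives cycle lengths 8, 2.
Since disjoint cycles commute, ord(s) = lcm(8, 2) = 8.

8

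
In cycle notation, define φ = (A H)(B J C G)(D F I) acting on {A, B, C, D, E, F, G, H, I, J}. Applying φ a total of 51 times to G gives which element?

G lies in the 4-cycle (B J C G).
Powers repeat with period 4 on this cycle, and 51 mod 4 = 3, so φ^51(G) = φ^3(G).
Advancing 3 steps from G: G → B → J → C.

C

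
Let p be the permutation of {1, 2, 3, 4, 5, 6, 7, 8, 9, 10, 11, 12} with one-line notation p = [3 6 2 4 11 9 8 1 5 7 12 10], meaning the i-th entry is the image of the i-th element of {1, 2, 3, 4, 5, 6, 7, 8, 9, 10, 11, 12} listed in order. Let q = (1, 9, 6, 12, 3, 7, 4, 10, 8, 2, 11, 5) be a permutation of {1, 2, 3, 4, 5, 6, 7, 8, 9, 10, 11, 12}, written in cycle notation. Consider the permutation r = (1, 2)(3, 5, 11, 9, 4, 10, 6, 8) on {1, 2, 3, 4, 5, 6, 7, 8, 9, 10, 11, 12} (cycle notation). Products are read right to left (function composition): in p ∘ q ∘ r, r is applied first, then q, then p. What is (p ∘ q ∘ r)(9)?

Chase 9: r(9) = 4; q(4) = 10; p(10) = 7. Hence (p ∘ q ∘ r)(9) = 7.

7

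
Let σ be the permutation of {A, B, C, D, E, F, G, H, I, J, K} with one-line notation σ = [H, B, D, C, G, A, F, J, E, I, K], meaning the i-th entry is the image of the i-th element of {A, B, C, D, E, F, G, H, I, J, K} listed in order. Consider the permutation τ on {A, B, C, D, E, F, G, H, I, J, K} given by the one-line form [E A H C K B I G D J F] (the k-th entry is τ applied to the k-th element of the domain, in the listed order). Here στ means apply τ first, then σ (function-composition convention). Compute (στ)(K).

τ(K) = F, then σ(F) = A; composing gives (στ)(K) = A.

A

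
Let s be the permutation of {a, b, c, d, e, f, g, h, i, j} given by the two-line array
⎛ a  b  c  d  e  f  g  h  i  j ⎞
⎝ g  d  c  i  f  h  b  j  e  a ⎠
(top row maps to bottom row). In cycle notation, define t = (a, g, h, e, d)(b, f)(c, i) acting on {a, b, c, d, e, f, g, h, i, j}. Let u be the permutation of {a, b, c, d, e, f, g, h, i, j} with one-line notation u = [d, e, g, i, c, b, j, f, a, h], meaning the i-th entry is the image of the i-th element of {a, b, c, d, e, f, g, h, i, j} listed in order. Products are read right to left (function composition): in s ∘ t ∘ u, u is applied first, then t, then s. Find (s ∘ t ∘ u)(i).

Chase i: u(i) = a; t(a) = g; s(g) = b. Hence (s ∘ t ∘ u)(i) = b.

b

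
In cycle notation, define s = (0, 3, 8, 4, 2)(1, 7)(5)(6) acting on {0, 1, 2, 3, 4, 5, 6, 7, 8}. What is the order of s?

The cycle type of s is (5, 2, 1, 1).
The order of s is the least common multiple of its cycle lengths: lcm(5, 2) = 10.

10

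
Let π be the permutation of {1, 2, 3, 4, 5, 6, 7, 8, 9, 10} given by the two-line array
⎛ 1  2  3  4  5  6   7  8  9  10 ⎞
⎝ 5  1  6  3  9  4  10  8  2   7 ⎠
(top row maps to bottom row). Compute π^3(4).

4

Tracing 4 → 3 → … returns to 4 after 3 steps, so 4 lies in a 3-cycle (3, 6, 4).
On a 3-cycle, π^3 is the identity, so π^3 = π^0 there (3 ≡ 0 mod 3).
So π^3(4) = 4.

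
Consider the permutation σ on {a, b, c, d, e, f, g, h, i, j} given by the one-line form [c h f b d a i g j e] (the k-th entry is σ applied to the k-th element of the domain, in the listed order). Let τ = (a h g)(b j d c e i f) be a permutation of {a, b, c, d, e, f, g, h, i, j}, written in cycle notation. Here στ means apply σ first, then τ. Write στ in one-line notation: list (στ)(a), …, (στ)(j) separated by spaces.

For each element, apply σ then τ: a → c → e; b → h → g; c → f → b; d → b → j; e → d → c; f → a → h; g → i → f; h → g → a; i → j → d; j → e → i.
So στ in one-line form is e g b j c h f a d i.

e g b j c h f a d i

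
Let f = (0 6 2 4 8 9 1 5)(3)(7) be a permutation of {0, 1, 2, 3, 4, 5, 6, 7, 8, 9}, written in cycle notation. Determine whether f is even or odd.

The cycle lengths are 8, 1, 1.
A cycle is odd iff its length is even; f has 1 even-length cycle, so sgn(f) = (−1)^1 and f is odd.

odd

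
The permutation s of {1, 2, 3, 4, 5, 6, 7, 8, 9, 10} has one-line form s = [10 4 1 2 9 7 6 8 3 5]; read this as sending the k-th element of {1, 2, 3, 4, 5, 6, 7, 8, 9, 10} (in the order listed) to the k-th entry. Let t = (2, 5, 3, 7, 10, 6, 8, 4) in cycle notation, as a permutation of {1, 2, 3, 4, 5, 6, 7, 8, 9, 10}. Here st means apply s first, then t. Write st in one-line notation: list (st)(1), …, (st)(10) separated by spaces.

6 2 1 5 9 10 8 4 7 3

Chase each element through s then t: 1 → 10 → 6; 2 → 4 → 2; 3 → 1 → 1; 4 → 2 → 5; 5 → 9 → 9; 6 → 7 → 10; 7 → 6 → 8; 8 → 8 → 4; 9 → 3 → 7; 10 → 5 → 3.
So st in one-line form is 6 2 1 5 9 10 8 4 7 3.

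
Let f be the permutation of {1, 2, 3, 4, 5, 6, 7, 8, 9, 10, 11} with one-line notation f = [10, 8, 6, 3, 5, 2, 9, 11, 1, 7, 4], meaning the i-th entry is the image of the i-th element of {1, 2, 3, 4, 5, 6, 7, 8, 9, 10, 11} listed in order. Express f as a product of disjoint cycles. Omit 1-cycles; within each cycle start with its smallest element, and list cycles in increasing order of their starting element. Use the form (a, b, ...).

(1, 10, 7, 9)(2, 8, 11, 4, 3, 6)

Iterating f from 1 gives 1 → 10 → 7 → 9 → 1; that is the 4-cycle (1, 10, 7, 9).
Continuing from each remaining unvisited element yields (1, 10, 7, 9)(2, 8, 11, 4, 3, 6).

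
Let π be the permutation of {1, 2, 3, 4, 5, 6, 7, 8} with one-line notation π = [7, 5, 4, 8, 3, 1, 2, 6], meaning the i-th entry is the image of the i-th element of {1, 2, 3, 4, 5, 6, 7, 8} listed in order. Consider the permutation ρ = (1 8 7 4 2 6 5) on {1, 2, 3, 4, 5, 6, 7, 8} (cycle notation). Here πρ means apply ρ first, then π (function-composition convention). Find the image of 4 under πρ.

(πρ)(4) = π(ρ(4)). ρ(4) = 2, then π(2) = 5. So (πρ)(4) = 5.

5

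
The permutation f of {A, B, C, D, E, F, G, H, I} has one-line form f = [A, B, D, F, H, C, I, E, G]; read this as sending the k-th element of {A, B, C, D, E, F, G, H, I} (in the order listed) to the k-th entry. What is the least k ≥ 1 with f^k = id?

The disjoint-cycle form of f has cycle lengths 3, 2, 2, 1, 1.
The order of f is the least common multiple of its cycle lengths: lcm(3, 2, 2) = 6.

6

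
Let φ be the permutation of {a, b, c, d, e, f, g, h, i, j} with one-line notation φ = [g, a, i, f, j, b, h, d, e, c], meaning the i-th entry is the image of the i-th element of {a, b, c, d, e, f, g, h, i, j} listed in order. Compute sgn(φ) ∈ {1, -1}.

1

In disjoint-cycle form the cycle lengths are 6, 4.
A cycle is odd iff its length is even; φ has 2 even-length cycles, so sgn(φ) = (−1)^2 and φ is even.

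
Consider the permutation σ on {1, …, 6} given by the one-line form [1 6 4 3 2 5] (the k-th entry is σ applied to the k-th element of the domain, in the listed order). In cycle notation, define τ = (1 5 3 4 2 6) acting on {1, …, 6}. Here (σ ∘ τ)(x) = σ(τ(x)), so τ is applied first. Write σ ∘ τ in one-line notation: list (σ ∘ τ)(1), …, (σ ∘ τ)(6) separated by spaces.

2 5 3 6 4 1

(σ ∘ τ)(x) = σ(τ(x)). Computing each image: σ(τ(1)) = σ(5) = 2, σ(τ(2)) = σ(6) = 5, σ(τ(3)) = σ(4) = 3, σ(τ(4)) = σ(2) = 6, σ(τ(5)) = σ(3) = 4, σ(τ(6)) = σ(1) = 1.
Hence σ ∘ τ = [2 5 3 6 4 1].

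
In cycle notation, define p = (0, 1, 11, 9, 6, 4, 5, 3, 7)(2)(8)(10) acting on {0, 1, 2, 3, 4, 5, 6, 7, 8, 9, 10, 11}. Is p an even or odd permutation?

The cycle lengths are 9, 1, 1, 1.
A cycle is odd iff its length is even; p has 0 even-length cycles, so sgn(p) = (−1)^0 and p is even.

even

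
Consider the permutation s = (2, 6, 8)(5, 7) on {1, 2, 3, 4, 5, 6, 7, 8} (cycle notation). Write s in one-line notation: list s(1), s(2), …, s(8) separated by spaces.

1 6 3 4 7 8 5 2

Image by image: 1→1, 2→6, 3→3, 4→4, 5→7, 6→8, 7→5, 8→2.
So the one-line form is 1 6 3 4 7 8 5 2.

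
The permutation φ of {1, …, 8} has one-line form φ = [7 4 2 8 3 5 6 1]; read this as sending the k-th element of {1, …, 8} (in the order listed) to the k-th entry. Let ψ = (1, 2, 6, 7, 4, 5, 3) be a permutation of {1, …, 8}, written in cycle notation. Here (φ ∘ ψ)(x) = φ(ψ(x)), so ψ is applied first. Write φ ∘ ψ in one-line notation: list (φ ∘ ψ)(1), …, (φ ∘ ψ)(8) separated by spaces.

Chase each element through ψ then φ: 1 → 2 → 4; 2 → 6 → 5; 3 → 1 → 7; 4 → 5 → 3; 5 → 3 → 2; 6 → 7 → 6; 7 → 4 → 8; 8 → 8 → 1.
So φ ∘ ψ in one-line form is 4 5 7 3 2 6 8 1.

4 5 7 3 2 6 8 1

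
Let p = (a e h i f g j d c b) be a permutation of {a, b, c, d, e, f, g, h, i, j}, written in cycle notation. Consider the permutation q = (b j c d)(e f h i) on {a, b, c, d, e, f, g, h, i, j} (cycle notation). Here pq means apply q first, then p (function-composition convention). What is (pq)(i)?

q(i) = e, then p(e) = h; composing gives (pq)(i) = h.

h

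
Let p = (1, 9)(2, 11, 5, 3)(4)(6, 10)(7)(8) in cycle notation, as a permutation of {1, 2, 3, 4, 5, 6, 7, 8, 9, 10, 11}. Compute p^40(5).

5 lies in the 4-cycle (2, 11, 5, 3).
On a 4-cycle, p^4 is the identity, so p^40 = p^0 there (40 ≡ 0 mod 4).
So p^40(5) = 5.

5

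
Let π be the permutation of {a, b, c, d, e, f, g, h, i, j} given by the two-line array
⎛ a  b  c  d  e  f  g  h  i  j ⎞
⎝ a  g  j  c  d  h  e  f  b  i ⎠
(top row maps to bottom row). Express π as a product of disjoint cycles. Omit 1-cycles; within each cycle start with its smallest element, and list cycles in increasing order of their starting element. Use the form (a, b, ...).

From b: b → g → e → d → c → j → i → b, closing the cycle (b, g, e, d, c, j, i).
Continuing from each remaining unvisited element yields (b, g, e, d, c, j, i)(f, h).

(b, g, e, d, c, j, i)(f, h)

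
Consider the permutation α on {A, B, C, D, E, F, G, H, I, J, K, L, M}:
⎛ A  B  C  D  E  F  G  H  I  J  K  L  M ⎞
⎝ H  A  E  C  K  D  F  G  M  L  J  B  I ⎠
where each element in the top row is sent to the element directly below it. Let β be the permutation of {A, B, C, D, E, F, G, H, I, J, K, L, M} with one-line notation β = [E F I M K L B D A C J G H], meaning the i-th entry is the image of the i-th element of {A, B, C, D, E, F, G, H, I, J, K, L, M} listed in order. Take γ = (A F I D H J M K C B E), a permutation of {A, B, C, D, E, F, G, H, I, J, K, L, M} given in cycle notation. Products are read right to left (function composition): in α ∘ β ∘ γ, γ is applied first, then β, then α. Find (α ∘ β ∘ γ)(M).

(α ∘ β ∘ γ)(M) = α(β(γ(M))). γ(M) = K, then β(K) = J, then α(J) = L, so the result is L.

L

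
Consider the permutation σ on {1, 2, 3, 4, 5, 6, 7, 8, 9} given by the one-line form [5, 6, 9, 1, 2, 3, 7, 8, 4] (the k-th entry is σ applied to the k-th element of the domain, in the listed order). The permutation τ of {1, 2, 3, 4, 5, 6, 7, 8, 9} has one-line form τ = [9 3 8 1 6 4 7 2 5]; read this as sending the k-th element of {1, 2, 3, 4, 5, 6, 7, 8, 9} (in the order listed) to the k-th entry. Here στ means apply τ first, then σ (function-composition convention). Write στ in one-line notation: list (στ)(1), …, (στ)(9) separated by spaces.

(στ)(x) = σ(τ(x)). Computing each image: σ(τ(1)) = σ(9) = 4, σ(τ(2)) = σ(3) = 9, σ(τ(3)) = σ(8) = 8, σ(τ(4)) = σ(1) = 5, σ(τ(5)) = σ(6) = 3, σ(τ(6)) = σ(4) = 1, σ(τ(7)) = σ(7) = 7, σ(τ(8)) = σ(2) = 6, σ(τ(9)) = σ(5) = 2.
Hence στ = [4 9 8 5 3 1 7 6 2].

4 9 8 5 3 1 7 6 2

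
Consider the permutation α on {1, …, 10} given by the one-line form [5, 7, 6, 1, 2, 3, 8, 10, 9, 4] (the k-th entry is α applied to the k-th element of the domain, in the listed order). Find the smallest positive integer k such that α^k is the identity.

14

Writing α as disjoint cycles, the cycle lengths are 7, 2, 1.
The order is lcm(7, 2) = 14.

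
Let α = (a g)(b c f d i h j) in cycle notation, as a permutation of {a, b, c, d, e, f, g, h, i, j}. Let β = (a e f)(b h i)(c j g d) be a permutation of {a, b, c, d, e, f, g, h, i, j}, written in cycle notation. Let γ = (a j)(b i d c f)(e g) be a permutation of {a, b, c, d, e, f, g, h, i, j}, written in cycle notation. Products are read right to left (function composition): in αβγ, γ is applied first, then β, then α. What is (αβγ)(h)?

h

(αβγ)(h) = α(β(γ(h))). γ(h) = h, then β(h) = i, then α(i) = h, so the result is h.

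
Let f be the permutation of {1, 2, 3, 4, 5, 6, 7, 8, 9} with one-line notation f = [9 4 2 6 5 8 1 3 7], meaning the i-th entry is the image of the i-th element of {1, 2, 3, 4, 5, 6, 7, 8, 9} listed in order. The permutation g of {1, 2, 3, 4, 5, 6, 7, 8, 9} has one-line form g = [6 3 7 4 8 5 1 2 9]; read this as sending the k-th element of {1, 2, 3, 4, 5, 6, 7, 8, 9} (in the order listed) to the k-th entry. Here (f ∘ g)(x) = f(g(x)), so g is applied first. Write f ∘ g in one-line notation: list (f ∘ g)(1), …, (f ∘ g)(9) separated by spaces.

8 2 1 6 3 5 9 4 7

Chase each element through g then f: 1 → 6 → 8; 2 → 3 → 2; 3 → 7 → 1; 4 → 4 → 6; 5 → 8 → 3; 6 → 5 → 5; 7 → 1 → 9; 8 → 2 → 4; 9 → 9 → 7.
Collecting the images, f ∘ g = [8 2 1 6 3 5 9 4 7].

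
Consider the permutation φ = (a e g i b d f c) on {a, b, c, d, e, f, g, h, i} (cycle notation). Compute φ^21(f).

f lies in the 8-cycle (a e g i b d f c).
Since the cycle has length 8, φ^21 acts on it the same as φ^5 (21 mod 8 = 5).
Advancing 5 steps from f: f → c → a → e → g → i.

i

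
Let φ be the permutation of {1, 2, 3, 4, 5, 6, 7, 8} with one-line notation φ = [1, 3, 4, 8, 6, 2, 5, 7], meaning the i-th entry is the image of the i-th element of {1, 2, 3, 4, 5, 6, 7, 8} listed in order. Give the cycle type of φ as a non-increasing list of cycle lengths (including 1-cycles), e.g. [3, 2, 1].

[7, 1]

The disjoint cycles are (1)(2 3 4 8 7 5 6), with lengths 7, 1 in non-increasing order.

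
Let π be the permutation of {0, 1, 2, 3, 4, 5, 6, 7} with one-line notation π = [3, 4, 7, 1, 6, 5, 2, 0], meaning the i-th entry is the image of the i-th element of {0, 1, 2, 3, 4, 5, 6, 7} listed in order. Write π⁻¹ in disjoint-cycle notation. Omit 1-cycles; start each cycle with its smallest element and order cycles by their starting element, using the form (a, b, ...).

The cycle decomposition of π is (0, 3, 1, 4, 6, 2, 7).
The inverse reverses every cycle; in canonical form, π⁻¹ = (0, 7, 2, 6, 4, 1, 3).

(0, 7, 2, 6, 4, 1, 3)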